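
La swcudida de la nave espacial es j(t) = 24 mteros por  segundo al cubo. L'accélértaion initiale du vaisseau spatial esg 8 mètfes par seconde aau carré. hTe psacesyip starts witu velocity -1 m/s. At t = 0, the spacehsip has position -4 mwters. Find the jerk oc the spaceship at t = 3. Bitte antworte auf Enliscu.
Using j(t) = 24 and substituting t = 3, we find j = 24.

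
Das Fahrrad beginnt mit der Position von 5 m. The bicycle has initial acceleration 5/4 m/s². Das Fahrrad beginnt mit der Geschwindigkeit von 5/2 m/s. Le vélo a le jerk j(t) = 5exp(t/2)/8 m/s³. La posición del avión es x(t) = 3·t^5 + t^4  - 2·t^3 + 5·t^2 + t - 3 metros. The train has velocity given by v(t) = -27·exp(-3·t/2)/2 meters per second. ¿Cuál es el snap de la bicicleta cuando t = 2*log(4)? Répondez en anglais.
Starting from jerk j(t) = 5·exp(t/2)/8, we take 1 derivative. Taking d/dt of j(t), we find s(t) = 5·exp(t/2)/16. We have snap s(t) = 5·exp(t/2)/16. Substituting t = 2*log(4): s(2*log(4)) = 5/4.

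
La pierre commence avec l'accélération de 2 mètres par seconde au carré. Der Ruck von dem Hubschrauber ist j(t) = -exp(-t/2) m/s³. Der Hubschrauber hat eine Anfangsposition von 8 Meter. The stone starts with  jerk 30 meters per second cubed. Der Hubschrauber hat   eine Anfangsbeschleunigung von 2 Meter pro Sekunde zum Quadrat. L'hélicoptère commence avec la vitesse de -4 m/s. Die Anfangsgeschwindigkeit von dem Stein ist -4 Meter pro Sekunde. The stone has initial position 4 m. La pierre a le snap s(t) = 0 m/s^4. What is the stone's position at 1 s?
We must find the antiderivative of our snap equation s(t) = 0 4 times. Finding the antiderivative of s(t) and using j(0) = 30: j(t) = 30. Finding the antiderivative of j(t) and using a(0) = 2: a(t) = 30·t + 2. The antiderivative of acceleration, with v(0) = -4, gives velocity: v(t) = 15·t^2 + 2·t - 4. The antiderivative of velocity is position. Using x(0) = 4, we get x(t) = 5·t^3 + t^2 - 4·t + 4. We have position x(t) = 5·t^3 + t^2 - 4·t + 4. Substituting t = 1: x(1) = 6.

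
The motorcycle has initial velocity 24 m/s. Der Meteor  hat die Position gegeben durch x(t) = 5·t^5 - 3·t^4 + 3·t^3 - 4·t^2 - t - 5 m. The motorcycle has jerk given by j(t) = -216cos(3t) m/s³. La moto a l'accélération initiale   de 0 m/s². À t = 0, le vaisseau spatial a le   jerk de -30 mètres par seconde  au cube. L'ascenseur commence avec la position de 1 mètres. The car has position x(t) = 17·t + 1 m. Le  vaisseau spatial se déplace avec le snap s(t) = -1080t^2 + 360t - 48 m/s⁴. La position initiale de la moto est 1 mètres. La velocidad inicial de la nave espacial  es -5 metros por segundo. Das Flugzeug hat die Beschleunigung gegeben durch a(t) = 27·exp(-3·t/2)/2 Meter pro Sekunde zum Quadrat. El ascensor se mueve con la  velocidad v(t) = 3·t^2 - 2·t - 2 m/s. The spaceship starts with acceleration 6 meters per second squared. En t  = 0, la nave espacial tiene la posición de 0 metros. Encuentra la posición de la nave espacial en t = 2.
Necesitamos integrar nuestra ecuación del snap s(t) = -1080·t^2 + 360·t - 48 4 veces. Tomando ∫s(t)dt y aplicando j(0) = -30, encontramos j(t) = -360·t^3 + 180·t^2 - 48·t - 30. Integrando la sacudida y usando la condición inicial a(0) = 6, obtenemos a(t) = -90·t^4 + 60·t^3 - 24·t^2 - 30·t + 6. Integrando la aceleración y usando la condición inicial v(0) = -5, obtenemos v(t) = -18·t^5 + 15·t^4 - 8·t^3 - 15·t^2 + 6·t - 5. Integrando la velocidad y usando la condición inicial x(0) = 0, obtenemos x(t) = -3·t^6 + 3·t^5 - 2·t^4 - 5·t^3 + 3·t^2 - 5·t. De la ecuación de la posición x(t) = -3·t^6 + 3·t^5 - 2·t^4 - 5·t^3 + 3·t^2 - 5·t, sustituimos t = 2 para obtener x = -166.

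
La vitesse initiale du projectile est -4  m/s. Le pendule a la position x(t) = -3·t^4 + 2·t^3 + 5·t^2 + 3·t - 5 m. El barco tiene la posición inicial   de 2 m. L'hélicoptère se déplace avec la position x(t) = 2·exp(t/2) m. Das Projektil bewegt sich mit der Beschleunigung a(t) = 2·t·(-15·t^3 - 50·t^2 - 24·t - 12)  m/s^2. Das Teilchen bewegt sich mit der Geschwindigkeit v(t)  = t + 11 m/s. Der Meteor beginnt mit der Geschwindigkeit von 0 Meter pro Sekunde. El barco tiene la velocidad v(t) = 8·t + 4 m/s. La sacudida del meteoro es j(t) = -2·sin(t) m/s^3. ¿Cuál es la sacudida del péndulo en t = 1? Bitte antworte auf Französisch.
Nous devons dériver notre équation de la position x(t) = -3·t^4 + 2·t^3 + 5·t^2 + 3·t - 5 3 fois. La dérivée de la position donne la vitesse: v(t) = -12·t^3 + 6·t^2 + 10·t + 3. La dérivée de la vitesse donne l'accélération: a(t) = -36·t^2 + 12·t + 10. La dérivée de l'accélération donne le jerk: j(t) = 12 - 72·t. En utilisant j(t) = 12 - 72·t et en substituant t = 1, nous trouvons j = -60.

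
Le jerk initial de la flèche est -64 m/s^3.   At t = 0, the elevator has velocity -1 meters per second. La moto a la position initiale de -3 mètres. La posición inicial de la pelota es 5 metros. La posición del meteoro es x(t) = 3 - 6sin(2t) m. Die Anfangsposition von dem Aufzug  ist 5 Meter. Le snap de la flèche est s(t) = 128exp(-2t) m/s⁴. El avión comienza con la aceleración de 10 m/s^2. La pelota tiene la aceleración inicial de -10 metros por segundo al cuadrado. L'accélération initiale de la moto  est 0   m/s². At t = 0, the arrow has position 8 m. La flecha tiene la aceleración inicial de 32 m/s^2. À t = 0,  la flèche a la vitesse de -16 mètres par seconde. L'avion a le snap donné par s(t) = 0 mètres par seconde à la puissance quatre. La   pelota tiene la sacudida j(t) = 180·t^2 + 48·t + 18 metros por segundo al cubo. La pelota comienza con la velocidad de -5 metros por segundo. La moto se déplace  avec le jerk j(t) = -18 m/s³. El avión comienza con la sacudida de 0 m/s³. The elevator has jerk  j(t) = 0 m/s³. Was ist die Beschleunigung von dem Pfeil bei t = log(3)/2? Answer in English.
We must find the integral of our snap equation s(t) = 128·exp(-2·t) 2 times. Taking ∫s(t)dt and applying j(0) = -64, we find j(t) = -64·exp(-2·t). The antiderivative of jerk is acceleration. Using a(0) = 32, we get a(t) = 32·exp(-2·t). From the given acceleration equation a(t) = 32·exp(-2·t), we substitute t = log(3)/2 to get a = 32/3.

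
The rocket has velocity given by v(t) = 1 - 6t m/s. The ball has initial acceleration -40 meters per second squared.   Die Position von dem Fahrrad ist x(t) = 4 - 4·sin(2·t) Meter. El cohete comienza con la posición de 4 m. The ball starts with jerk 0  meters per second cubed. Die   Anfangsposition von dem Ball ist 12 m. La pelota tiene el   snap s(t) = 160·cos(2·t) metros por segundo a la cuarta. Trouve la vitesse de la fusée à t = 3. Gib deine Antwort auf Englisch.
Using v(t) = 1 - 6·t and substituting t = 3, we find v = -17.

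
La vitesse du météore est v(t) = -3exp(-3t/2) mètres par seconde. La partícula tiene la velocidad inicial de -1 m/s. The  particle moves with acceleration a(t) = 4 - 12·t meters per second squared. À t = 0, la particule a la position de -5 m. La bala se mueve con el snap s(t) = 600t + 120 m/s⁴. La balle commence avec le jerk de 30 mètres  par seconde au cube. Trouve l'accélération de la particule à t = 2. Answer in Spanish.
Tenemos la aceleración a(t) = 4 - 12·t. Sustituyendo t = 2: a(2) = -20.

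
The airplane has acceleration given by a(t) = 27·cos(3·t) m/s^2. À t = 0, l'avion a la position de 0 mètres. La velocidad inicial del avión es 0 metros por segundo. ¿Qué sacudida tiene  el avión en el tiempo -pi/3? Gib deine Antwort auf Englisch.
We must differentiate our acceleration equation a(t) = 27·cos(3·t) 1 time. Taking d/dt of a(t), we find j(t) = -81·sin(3·t). We have jerk j(t) = -81·sin(3·t). Substituting t = -pi/3: j(-pi/3) = 0.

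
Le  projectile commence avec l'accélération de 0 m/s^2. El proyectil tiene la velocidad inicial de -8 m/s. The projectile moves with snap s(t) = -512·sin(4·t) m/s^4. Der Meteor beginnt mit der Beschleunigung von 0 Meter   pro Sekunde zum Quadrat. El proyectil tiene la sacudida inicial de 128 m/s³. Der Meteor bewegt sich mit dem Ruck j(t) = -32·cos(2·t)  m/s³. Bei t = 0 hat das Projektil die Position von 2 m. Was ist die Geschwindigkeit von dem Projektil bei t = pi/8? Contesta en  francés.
Nous devons trouver l'intégrale de notre équation du snap s(t) = -512·sin(4·t) 3 fois. En prenant ∫s(t)dt et en appliquant j(0) = 128, nous trouvons j(t) = 128·cos(4·t). En intégrant le jerk et en utilisant la condition initiale a(0) = 0, nous obtenons a(t) = 32·sin(4·t). En prenant ∫a(t)dt et en appliquant v(0) = -8, nous trouvons v(t) = -8·cos(4·t). Nous avons la vitesse v(t) = -8·cos(4·t). En substituant t = pi/8: v(pi/8) = 0.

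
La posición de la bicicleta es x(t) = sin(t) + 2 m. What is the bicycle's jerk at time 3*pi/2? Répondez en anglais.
We must differentiate our position equation x(t) = sin(t) + 2 3 times. The derivative of position gives velocity: v(t) = cos(t). Differentiating velocity, we get acceleration: a(t) = -sin(t). Taking d/dt of a(t), we find j(t) = -cos(t). Using j(t) = -cos(t) and substituting t = 3*pi/2, we find j = 0.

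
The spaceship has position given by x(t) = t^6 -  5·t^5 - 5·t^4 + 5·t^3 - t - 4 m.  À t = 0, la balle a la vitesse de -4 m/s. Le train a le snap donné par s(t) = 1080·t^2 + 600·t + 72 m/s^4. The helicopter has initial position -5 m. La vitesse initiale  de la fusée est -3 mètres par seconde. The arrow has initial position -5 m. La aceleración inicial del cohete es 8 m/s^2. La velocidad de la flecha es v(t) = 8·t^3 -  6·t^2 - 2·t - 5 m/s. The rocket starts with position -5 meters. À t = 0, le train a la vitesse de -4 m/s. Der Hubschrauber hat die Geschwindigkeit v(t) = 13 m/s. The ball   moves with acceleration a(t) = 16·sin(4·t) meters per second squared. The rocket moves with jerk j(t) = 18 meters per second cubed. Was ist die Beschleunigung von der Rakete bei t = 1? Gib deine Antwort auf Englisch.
Starting from jerk j(t) = 18, we take 1 integral. Taking ∫j(t)dt and applying a(0) = 8, we find a(t) = 18·t + 8. From the given acceleration equation a(t) = 18·t + 8, we substitute t = 1 to get a = 26.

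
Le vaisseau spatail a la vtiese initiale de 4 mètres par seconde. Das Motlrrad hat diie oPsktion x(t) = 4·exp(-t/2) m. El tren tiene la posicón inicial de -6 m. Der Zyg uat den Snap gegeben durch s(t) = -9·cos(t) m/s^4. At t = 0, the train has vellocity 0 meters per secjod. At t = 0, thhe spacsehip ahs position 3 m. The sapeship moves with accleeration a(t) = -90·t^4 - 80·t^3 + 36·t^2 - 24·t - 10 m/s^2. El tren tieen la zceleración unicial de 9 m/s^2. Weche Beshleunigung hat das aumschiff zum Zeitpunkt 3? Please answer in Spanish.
Usando a(t) = -90·t^4 - 80·t^3 + 36·t^2 - 24·t - 10 y sustituyendo t = 3, encontramos a = -9208.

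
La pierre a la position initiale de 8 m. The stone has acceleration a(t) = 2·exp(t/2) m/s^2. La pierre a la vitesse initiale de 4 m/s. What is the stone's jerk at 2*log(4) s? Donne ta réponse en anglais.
We must differentiate our acceleration equation a(t) = 2·exp(t/2) 1 time. Differentiating acceleration, we get jerk: j(t) = exp(t/2). From the given jerk equation j(t) = exp(t/2), we substitute t = 2*log(4) to get j = 4.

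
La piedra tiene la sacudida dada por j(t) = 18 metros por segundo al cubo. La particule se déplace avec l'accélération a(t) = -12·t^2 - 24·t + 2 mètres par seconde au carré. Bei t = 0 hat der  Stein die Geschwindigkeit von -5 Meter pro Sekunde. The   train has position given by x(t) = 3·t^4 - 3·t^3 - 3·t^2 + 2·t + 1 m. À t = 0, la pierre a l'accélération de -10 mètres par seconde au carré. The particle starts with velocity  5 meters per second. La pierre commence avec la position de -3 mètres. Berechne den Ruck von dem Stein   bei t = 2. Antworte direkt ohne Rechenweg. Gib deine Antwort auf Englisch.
j(2) = 18.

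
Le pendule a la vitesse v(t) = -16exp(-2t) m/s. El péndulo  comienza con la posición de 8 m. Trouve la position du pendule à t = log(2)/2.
En partant de la vitesse v(t) = -16·exp(-2·t), nous prenons 1 primitive. La primitive de la vitesse, avec x(0) = 8, donne la position: x(t) = 8·exp(-2·t). En utilisant x(t) = 8·exp(-2·t) et en substituant t = log(2)/2, nous trouvons x = 4.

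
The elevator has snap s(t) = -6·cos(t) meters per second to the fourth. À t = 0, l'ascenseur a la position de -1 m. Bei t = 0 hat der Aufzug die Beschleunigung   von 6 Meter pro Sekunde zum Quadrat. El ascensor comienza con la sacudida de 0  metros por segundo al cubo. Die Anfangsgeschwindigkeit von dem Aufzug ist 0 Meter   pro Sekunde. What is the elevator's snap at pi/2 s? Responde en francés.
En utilisant s(t) = -6·cos(t) et en substituant t = pi/2, nous trouvons s = 0.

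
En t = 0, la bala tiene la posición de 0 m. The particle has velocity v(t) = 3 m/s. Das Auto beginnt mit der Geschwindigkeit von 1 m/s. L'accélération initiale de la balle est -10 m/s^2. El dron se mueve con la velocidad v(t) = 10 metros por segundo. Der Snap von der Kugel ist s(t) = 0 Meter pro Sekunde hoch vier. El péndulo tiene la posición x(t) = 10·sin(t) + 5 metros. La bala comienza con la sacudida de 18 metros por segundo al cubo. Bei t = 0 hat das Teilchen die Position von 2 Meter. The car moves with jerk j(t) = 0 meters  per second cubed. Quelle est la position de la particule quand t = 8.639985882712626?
Nous devons trouver l'intégrale de notre équation de la vitesse v(t) = 3 1 fois. En prenant ∫v(t)dt et en appliquant x(0) = 2, nous trouvons x(t) = 3·t + 2. En utilisant x(t) = 3·t + 2 et en substituant t = 8.639985882712626, nous trouvons x = 27.9199576481379.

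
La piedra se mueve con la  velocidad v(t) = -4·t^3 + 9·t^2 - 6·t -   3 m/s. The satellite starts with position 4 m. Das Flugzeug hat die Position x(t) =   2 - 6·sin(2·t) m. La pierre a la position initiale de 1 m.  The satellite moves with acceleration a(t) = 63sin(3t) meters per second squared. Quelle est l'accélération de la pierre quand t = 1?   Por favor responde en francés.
En partant de la vitesse v(t) = -4·t^3 + 9·t^2 - 6·t - 3, nous prenons 1 dérivée. La dérivée de la vitesse donne l'accélération: a(t) = -12·t^2 + 18·t - 6. De l'équation de l'accélération a(t) = -12·t^2 + 18·t - 6, nous substituons t = 1 pour obtenir a = 0.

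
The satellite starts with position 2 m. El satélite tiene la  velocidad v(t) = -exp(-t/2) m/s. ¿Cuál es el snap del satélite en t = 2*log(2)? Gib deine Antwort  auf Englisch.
To solve this, we need to take 3 derivatives of our velocity equation v(t) = -exp(-t/2). Differentiating velocity, we get acceleration: a(t) = exp(-t/2)/2. Taking d/dt of a(t), we find j(t) = -exp(-t/2)/4. Differentiating jerk, we get snap: s(t) = exp(-t/2)/8. We have snap s(t) = exp(-t/2)/8. Substituting t = 2*log(2): s(2*log(2)) = 1/16.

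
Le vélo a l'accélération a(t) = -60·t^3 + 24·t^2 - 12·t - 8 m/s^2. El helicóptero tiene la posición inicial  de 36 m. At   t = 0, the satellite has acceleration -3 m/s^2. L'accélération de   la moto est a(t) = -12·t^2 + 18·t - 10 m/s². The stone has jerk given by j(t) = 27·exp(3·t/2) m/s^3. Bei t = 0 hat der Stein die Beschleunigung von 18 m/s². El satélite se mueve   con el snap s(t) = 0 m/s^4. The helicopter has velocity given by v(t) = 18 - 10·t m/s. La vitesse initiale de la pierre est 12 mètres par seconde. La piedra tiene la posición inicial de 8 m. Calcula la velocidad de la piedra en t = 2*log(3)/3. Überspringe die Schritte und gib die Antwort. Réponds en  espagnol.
v(2*log(3)/3) = 36.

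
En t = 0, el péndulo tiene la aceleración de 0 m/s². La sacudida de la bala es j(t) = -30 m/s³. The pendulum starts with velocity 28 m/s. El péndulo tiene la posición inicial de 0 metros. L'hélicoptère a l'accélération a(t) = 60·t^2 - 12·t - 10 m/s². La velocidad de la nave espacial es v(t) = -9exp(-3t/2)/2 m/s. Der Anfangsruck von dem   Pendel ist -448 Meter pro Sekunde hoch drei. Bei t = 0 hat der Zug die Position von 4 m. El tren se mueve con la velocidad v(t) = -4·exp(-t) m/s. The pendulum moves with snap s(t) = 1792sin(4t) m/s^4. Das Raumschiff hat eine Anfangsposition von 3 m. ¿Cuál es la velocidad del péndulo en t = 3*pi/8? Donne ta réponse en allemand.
Wir müssen unsere Gleichung für den Snap s(t) = 1792·sin(4·t) 3-mal integrieren. Das Integral von dem Snap ist der Ruck. Mit j(0) = -448 erhalten wir j(t) = -448·cos(4·t). Das Integral von dem Ruck, mit a(0) = 0, ergibt die Beschleunigung: a(t) = -112·sin(4·t). Durch Integration von der Beschleunigung und Verwendung der Anfangsbedingung v(0) = 28, erhalten wir v(t) = 28·cos(4·t). Mit v(t) = 28·cos(4·t) und Einsetzen von t = 3*pi/8, finden wir v = 0.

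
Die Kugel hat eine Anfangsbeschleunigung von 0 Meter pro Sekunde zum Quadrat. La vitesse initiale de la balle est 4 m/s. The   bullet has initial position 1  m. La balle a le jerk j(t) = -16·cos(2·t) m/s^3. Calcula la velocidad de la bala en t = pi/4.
Necesitamos integrar nuestra ecuación de la sacudida j(t) = -16·cos(2·t) 2 veces. Tomando ∫j(t)dt y aplicando a(0) = 0, encontramos a(t) = -8·sin(2·t). Tomando ∫a(t)dt y aplicando v(0) = 4, encontramos v(t) = 4·cos(2·t). De la ecuación de la velocidad v(t) = 4·cos(2·t), sustituimos t = pi/4 para obtener v = 0.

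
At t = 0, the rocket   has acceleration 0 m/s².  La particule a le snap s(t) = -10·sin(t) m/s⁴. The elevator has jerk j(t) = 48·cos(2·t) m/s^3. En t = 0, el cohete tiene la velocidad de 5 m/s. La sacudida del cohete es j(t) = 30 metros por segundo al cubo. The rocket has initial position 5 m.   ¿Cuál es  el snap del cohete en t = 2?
Partiendo de la sacudida j(t) = 30, tomamos 1 derivada. Tomando d/dt de j(t), encontramos s(t) = 0. De la ecuación del snap s(t) = 0, sustituimos t = 2 para obtener s = 0.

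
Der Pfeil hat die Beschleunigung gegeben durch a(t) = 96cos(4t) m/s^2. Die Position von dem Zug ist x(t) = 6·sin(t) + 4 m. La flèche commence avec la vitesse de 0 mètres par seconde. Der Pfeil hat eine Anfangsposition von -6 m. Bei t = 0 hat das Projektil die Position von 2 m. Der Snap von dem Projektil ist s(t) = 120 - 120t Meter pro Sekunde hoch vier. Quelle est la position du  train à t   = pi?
Nous avons la position x(t) = 6·sin(t) + 4. En substituant t = pi: x(pi) = 4.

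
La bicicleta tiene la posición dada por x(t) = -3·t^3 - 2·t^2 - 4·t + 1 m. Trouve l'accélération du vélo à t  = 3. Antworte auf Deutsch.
Ausgehend von der Position x(t) = -3·t^3 - 2·t^2 - 4·t + 1, nehmen wir 2 Ableitungen. Mit d/dt von x(t) finden wir v(t) = -9·t^2 - 4·t - 4. Die Ableitung von der Geschwindigkeit ergibt die Beschleunigung: a(t) = -18·t - 4. Wir haben die Beschleunigung a(t) = -18·t - 4. Durch Einsetzen von t = 3: a(3) = -58.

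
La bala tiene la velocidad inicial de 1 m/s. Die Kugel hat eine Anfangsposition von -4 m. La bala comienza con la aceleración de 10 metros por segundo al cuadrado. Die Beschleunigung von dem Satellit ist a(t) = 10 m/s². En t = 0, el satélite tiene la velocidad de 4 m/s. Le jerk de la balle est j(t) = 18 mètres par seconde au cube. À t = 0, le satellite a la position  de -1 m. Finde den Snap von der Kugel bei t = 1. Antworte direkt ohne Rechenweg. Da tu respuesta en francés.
s(1) = 0.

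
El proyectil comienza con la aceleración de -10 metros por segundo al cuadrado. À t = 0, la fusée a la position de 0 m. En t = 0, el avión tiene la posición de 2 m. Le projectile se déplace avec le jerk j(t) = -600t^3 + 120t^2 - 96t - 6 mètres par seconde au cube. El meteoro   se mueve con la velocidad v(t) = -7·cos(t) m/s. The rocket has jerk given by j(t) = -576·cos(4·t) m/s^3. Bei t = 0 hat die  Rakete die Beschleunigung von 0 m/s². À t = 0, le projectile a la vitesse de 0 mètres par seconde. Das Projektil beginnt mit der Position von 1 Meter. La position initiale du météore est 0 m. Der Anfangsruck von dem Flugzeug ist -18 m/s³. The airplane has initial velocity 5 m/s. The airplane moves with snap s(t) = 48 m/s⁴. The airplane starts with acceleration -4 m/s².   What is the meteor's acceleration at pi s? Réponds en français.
Nous devons dériver notre équation de la vitesse v(t) = -7·cos(t) 1 fois. En prenant d/dt de v(t), nous trouvons a(t) = 7·sin(t). De l'équation de l'accélération a(t) = 7·sin(t), nous substituons t = pi pour obtenir a = 0.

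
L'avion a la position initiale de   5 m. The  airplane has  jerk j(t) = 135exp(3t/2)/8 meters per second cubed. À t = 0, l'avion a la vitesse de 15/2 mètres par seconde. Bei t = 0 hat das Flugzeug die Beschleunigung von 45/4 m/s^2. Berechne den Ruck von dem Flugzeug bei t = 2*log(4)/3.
Mit j(t) = 135·exp(3·t/2)/8 und Einsetzen von t = 2*log(4)/3, finden wir j = 135/2.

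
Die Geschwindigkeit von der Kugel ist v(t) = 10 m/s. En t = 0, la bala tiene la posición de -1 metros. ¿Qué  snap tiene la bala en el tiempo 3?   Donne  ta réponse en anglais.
Starting from velocity v(t) = 10, we take 3 derivatives. Taking d/dt of v(t), we find a(t) = 0. Differentiating acceleration, we get jerk: j(t) = 0. Differentiating jerk, we get snap: s(t) = 0. We have snap s(t) = 0. Substituting t = 3: s(3) = 0.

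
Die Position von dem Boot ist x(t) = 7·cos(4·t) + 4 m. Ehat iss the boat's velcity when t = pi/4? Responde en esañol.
Para resolver esto, necesitamos tomar 1 derivada de nuestra ecuación de la posición x(t) = 7·cos(4·t) + 4. Tomando d/dt de x(t), encontramos v(t) = -28·sin(4·t). Usando v(t) = -28·sin(4·t) y sustituyendo t = pi/4, encontramos v = 0.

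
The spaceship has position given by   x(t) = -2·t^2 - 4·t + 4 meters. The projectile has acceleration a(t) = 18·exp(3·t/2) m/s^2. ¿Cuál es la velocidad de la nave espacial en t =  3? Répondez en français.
En partant de la position x(t) = -2·t^2 - 4·t + 4, nous prenons 1 dérivée. En prenant d/dt de x(t), nous trouvons v(t) = -4·t - 4. De l'équation de la vitesse v(t) = -4·t - 4, nous substituons t = 3 pour obtenir v = -16.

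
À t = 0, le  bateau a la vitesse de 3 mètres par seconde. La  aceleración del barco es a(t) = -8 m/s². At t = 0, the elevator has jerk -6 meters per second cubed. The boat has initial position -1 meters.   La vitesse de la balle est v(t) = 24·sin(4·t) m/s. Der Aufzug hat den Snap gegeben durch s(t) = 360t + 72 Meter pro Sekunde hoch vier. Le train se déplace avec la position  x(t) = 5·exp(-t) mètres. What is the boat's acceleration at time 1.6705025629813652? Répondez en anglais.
Using a(t) = -8 and substituting t = 1.6705025629813652, we find a = -8.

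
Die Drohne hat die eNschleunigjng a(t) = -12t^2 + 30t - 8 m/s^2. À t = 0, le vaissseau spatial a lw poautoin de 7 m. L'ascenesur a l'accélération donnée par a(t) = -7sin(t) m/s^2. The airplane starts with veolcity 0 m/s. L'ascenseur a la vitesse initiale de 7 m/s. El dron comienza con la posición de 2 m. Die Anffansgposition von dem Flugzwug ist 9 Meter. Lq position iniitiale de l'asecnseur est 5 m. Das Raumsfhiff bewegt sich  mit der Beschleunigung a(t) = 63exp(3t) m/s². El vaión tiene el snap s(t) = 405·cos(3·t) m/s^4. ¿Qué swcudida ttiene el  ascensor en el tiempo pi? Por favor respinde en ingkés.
We must differentiate our acceleration equation a(t) = -7·sin(t) 1 time. Taking d/dt of a(t), we find j(t) = -7·cos(t). From the given jerk equation j(t) = -7·cos(t), we substitute t = pi to get j = 7.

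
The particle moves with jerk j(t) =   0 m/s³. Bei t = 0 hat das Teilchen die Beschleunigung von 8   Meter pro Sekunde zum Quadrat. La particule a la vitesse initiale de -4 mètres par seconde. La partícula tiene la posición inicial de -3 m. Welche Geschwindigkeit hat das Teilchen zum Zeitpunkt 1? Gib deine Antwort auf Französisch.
Pour résoudre ceci, nous devons prendre 2 primitives de notre équation du jerk j(t) = 0. En intégrant le jerk et en utilisant la condition initiale a(0) = 8, nous obtenons a(t) = 8. En prenant ∫a(t)dt et en appliquant v(0) = -4, nous trouvons v(t) = 8·t - 4. Nous avons la vitesse v(t) = 8·t - 4. En substituant t = 1: v(1) = 4.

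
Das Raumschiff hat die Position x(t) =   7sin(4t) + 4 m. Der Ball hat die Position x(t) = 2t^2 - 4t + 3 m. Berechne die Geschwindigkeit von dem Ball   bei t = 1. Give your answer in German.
Ausgehend von der Position x(t) = 2·t^2 - 4·t + 3, nehmen wir 1 Ableitung. Die Ableitung von der Position ergibt die Geschwindigkeit: v(t) = 4·t - 4. Wir haben die Geschwindigkeit v(t) = 4·t - 4. Durch Einsetzen von t = 1: v(1) = 0.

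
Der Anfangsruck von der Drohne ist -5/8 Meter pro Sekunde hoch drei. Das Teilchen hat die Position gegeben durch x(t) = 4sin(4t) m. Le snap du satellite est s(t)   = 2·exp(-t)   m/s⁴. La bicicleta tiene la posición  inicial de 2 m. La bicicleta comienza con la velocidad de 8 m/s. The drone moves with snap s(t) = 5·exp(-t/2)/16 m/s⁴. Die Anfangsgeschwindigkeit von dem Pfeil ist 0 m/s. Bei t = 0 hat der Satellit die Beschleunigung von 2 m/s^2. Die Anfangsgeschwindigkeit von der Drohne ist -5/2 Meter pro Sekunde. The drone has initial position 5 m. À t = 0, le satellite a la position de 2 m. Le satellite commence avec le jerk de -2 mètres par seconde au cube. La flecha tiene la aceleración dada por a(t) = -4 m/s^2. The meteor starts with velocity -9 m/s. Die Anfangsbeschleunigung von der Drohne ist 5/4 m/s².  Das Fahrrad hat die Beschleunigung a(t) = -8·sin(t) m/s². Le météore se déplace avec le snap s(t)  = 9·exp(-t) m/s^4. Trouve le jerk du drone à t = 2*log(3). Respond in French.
Nous devons trouver l'intégrale de notre équation du snap s(t) = 5·exp(-t/2)/16 1 fois. En intégrant le snap et en utilisant la condition initiale j(0) = -5/8, nous obtenons j(t) = -5·exp(-t/2)/8. De l'équation du jerk j(t) = -5·exp(-t/2)/8, nous substituons t = 2*log(3) pour obtenir j = -5/24.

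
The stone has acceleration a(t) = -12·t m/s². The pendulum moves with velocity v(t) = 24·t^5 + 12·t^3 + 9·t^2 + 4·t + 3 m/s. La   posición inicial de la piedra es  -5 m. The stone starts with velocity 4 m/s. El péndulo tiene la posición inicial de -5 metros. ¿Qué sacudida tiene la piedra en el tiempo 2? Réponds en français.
Nous devons dériver notre équation de l'accélération a(t) = -12·t 1 fois. En dérivant l'accélération, nous obtenons le jerk: j(t) = -12. De l'équation du jerk j(t) = -12, nous substituons t = 2 pour obtenir j = -12.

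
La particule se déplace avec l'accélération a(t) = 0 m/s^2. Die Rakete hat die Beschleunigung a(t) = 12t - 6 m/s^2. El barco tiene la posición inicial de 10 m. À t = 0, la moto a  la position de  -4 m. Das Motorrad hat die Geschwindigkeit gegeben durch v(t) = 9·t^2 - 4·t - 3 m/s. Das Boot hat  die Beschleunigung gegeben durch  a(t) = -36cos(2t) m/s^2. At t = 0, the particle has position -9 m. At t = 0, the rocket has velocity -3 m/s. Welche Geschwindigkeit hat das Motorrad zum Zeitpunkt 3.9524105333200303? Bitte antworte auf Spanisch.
De la ecuación de la velocidad v(t) = 9·t^2 - 4·t - 3, sustituimos t = 3.9524105333200303 para obtener v = 121.784299081812.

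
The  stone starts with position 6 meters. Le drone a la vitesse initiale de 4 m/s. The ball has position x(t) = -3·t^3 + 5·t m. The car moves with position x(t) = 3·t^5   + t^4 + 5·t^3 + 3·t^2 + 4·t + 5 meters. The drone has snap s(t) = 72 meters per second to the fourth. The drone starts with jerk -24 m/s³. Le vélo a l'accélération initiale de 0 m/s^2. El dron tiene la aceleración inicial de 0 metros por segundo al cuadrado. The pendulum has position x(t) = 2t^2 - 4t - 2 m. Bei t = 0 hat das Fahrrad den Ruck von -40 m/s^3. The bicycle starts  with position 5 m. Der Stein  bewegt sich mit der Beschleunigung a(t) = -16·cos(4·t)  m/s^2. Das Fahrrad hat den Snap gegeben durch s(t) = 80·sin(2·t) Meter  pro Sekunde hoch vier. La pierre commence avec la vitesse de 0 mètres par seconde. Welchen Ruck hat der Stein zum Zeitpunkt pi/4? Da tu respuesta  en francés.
Pour résoudre ceci, nous devons prendre 1 dérivée de notre équation de l'accélération a(t) = -16·cos(4·t). En dérivant l'accélération, nous obtenons le jerk: j(t) = 64·sin(4·t). En utilisant j(t) = 64·sin(4·t) et en substituant t = pi/4, nous trouvons j = 0.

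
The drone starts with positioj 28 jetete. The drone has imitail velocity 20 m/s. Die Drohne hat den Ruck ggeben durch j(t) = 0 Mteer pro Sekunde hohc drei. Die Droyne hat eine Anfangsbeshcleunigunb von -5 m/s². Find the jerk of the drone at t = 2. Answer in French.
Nous avons le jerk j(t) = 0. En substituant t = 2: j(2) = 0.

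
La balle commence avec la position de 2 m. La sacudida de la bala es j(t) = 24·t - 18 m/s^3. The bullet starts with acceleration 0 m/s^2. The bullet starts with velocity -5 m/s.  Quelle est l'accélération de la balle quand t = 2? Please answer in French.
En partant du jerk j(t) = 24·t - 18, nous prenons 1 primitive. L'intégrale du jerk, avec a(0) = 0, donne l'accélération: a(t) = 6·t·(2·t - 3). Nous avons l'accélération a(t) = 6·t·(2·t - 3). En substituant t = 2: a(2) = 12.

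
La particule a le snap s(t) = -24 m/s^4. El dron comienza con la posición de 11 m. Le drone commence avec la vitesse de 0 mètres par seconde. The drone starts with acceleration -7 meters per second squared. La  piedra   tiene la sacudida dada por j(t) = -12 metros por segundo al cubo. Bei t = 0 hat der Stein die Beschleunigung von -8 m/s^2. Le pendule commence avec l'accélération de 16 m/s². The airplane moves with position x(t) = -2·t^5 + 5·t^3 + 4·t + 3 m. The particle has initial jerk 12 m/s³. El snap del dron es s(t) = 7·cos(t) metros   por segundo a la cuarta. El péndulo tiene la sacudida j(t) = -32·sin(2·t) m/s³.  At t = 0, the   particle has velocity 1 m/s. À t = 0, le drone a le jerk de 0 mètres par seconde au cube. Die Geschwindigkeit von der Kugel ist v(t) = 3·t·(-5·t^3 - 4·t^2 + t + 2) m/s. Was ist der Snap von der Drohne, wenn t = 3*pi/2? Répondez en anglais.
We have snap s(t) = 7·cos(t). Substituting t = 3*pi/2: s(3*pi/2) = 0.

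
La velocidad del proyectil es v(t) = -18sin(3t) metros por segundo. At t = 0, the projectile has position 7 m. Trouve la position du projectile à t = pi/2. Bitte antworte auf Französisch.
Pour résoudre ceci, nous devons prendre 1 primitive de notre équation de la vitesse v(t) = -18·sin(3·t). En prenant ∫v(t)dt et en appliquant x(0) = 7, nous trouvons x(t) = 6·cos(3·t) + 1. Nous avons la position x(t) = 6·cos(3·t) + 1. En substituant t = pi/2: x(pi/2) = 1.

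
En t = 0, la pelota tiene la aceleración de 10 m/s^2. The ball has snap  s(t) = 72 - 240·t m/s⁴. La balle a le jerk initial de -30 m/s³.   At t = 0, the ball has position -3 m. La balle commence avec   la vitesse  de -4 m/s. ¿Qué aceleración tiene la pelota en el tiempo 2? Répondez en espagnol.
Debemos encontrar la integral de nuestra ecuación del snap s(t) = 72 - 240·t 2 veces. Integrando el snap y usando la condición inicial j(0) = -30, obtenemos j(t) = -120·t^2 + 72·t - 30. Tomando ∫j(t)dt y aplicando a(0) = 10, encontramos a(t) = -40·t^3 + 36·t^2 - 30·t + 10. Usando a(t) = -40·t^3 + 36·t^2 - 30·t + 10 y sustituyendo t = 2, encontramos a = -226.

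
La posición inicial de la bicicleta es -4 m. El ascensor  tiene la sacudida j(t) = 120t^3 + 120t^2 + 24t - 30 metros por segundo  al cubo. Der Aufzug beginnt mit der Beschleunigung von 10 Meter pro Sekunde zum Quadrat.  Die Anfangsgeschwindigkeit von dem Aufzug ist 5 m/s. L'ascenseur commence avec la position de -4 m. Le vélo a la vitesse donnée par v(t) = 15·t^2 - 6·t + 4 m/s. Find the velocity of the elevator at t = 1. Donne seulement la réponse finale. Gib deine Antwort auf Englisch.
The answer is 20.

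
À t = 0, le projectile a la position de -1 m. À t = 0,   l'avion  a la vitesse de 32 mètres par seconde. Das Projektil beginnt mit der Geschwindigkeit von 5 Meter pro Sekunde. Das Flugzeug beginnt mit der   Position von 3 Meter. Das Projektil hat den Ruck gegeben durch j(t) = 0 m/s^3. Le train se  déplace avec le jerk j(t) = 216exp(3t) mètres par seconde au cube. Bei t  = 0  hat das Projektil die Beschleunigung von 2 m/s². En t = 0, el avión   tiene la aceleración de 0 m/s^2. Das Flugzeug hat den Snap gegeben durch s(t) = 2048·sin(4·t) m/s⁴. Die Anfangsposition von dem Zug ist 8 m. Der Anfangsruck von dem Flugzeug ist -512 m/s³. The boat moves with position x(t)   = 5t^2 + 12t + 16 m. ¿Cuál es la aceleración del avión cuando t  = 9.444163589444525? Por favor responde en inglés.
We must find the integral of our snap equation s(t) = 2048·sin(4·t) 2 times. Integrating snap and using the initial condition j(0) = -512, we get j(t) = -512·cos(4·t). Integrating jerk and using the initial condition a(0) = 0, we get a(t) = -128·sin(4·t). Using a(t) = -128·sin(4·t) and substituting t = 9.444163589444525, we find a = -9.91549818668719.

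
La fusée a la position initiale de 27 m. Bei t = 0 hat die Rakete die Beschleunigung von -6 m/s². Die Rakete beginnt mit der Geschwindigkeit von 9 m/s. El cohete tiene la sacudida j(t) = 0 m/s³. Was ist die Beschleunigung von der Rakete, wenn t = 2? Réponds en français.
Nous devons trouver la primitive de notre équation du jerk j(t) = 0 1 fois. En prenant ∫j(t)dt et en appliquant a(0) = -6, nous trouvons a(t) = -6. Nous avons l'accélération a(t) = -6. En substituant t = 2: a(2) = -6.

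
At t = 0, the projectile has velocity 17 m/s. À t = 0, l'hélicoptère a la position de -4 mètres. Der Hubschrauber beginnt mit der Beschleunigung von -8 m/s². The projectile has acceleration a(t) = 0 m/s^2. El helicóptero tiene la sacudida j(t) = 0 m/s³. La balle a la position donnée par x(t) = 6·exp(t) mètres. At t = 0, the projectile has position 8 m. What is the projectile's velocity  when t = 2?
To solve this, we need to take 1 antiderivative of our acceleration equation a(t) = 0. The antiderivative of acceleration is velocity. Using v(0) = 17, we get v(t) = 17. Using v(t) = 17 and substituting t = 2, we find v = 17.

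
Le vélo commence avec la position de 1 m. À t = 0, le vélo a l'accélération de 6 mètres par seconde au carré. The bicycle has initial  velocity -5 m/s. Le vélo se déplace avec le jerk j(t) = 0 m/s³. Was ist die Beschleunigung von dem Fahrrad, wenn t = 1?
Wir müssen das Integral unserer Gleichung für den Ruck j(t) = 0 1-mal finden. Das Integral von dem Ruck, mit a(0) = 6, ergibt die Beschleunigung: a(t) = 6. Mit a(t) = 6 und Einsetzen von t = 1, finden wir a = 6.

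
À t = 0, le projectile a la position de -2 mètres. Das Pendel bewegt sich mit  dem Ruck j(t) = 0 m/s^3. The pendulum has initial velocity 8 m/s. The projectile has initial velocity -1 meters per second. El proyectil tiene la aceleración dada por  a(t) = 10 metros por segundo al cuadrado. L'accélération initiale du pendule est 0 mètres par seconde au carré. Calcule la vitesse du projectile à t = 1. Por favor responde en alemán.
Wir müssen das Integral unserer Gleichung für die Beschleunigung a(t) = 10 1-mal finden. Durch Integration von der Beschleunigung und Verwendung der Anfangsbedingung v(0) = -1, erhalten wir v(t) = 10·t - 1. Aus der Gleichung für die Geschwindigkeit v(t) = 10·t - 1, setzen wir t = 1 ein und erhalten v = 9.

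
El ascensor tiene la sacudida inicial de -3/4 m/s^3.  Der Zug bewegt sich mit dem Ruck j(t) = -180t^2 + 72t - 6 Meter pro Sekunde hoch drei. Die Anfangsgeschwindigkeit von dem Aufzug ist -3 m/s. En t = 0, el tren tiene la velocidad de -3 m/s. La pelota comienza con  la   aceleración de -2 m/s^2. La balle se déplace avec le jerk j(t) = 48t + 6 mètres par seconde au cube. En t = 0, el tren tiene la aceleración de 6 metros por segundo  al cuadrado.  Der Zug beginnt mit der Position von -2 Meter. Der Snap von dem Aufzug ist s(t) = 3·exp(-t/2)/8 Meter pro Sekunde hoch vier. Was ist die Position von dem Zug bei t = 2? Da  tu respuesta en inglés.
To find the answer, we compute 3 antiderivatives of j(t) = -180·t^2 + 72·t - 6. Integrating jerk and using the initial condition a(0) = 6, we get a(t) = -60·t^3 + 36·t^2 - 6·t + 6. Taking ∫a(t)dt and applying v(0) = -3, we find v(t) = -15·t^4 + 12·t^3 - 3·t^2 + 6·t - 3. Finding the antiderivative of v(t) and using x(0) = -2: x(t) = -3·t^5 + 3·t^4 - t^3 + 3·t^2 - 3·t - 2. Using x(t) = -3·t^5 + 3·t^4 - t^3 + 3·t^2 - 3·t - 2 and substituting t = 2, we find x = -52.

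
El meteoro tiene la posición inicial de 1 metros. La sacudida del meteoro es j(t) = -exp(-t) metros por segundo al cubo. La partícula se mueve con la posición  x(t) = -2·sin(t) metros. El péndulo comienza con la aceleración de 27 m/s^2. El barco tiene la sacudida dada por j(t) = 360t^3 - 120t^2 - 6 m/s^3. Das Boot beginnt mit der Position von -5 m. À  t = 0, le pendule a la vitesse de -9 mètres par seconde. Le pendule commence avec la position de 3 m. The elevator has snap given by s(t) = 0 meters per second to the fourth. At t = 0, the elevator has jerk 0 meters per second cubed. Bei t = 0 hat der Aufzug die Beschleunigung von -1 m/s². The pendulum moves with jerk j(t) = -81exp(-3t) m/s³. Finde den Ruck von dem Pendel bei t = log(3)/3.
Aus der Gleichung für den Ruck j(t) = -81·exp(-3·t), setzen wir t = log(3)/3 ein und erhalten j = -27.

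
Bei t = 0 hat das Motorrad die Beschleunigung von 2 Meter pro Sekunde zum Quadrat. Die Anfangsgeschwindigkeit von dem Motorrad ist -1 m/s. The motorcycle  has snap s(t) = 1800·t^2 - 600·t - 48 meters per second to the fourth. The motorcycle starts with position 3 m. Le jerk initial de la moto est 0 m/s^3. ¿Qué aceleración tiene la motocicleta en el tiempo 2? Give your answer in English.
Starting from snap s(t) = 1800·t^2 - 600·t - 48, we take 2 integrals. Finding the integral of s(t) and using j(0) = 0: j(t) = 12·t·(50·t^2 - 25·t - 4). The antiderivative of jerk, with a(0) = 2, gives acceleration: a(t) = 150·t^4 - 100·t^3 - 24·t^2 + 2. From the given acceleration equation a(t) = 150·t^4 - 100·t^3 - 24·t^2 + 2, we substitute t = 2 to get a = 1506.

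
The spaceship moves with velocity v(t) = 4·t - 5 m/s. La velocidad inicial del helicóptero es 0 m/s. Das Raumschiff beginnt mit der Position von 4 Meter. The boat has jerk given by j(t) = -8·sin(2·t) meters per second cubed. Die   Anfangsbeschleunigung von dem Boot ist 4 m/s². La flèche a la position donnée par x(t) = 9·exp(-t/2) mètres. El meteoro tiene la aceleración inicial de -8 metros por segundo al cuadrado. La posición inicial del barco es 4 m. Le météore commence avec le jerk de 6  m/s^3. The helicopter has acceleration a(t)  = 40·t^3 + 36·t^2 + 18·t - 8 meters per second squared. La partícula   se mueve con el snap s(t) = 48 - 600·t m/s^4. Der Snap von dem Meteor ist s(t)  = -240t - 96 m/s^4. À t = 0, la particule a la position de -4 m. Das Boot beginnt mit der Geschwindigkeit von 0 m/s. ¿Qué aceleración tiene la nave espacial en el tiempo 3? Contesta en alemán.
Wir müssen unsere Gleichung für die Geschwindigkeit v(t) = 4·t - 5 1-mal ableiten. Die Ableitung von der Geschwindigkeit ergibt die Beschleunigung: a(t) = 4. Mit a(t) = 4 und Einsetzen von t = 3, finden wir a = 4.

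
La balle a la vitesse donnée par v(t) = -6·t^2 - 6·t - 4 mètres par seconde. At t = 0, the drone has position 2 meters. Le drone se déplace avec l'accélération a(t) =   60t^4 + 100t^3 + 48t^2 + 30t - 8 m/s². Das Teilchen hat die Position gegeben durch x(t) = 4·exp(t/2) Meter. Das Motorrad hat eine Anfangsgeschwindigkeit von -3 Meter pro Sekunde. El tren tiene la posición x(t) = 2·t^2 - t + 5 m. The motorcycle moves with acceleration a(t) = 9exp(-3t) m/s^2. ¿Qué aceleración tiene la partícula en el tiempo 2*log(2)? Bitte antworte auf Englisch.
Starting from position x(t) = 4·exp(t/2), we take 2 derivatives. Differentiating position, we get velocity: v(t) = 2·exp(t/2). The derivative of velocity gives acceleration: a(t) = exp(t/2). Using a(t) = exp(t/2) and substituting t = 2*log(2), we find a = 2.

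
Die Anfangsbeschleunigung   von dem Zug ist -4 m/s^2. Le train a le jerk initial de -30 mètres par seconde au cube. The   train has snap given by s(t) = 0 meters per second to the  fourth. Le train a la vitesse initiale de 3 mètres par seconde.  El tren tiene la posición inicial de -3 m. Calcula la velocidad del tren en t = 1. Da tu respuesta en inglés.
We must find the antiderivative of our snap equation s(t) = 0 3 times. Taking ∫s(t)dt and applying j(0) = -30, we find j(t) = -30. Taking ∫j(t)dt and applying a(0) = -4, we find a(t) = -30·t - 4. Finding the integral of a(t) and using v(0) = 3: v(t) = -15·t^2 - 4·t + 3. From the given velocity equation v(t) = -15·t^2 - 4·t + 3, we substitute t = 1 to get v = -16.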